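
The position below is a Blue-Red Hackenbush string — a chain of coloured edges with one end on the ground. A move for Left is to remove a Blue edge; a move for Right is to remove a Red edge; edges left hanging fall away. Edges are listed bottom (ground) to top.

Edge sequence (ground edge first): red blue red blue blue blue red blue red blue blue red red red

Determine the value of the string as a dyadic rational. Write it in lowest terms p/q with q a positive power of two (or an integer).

Prefix values for red blue red blue blue blue red blue red blue blue red red red via {L|R} + simplicity:
r: Left { none }, Right { 0 } => simplest -1
rb: Left { -1 }, Right { 0 } => simplest -1/2
rbr: Left { -1 }, Right { -1/2,0 } => simplest -3/4
rbrb: Left { -1,-3/4 }, Right { -1/2,0 } => simplest -5/8
rbrbb: Left { -1,-3/4,-5/8 }, Right { -1/2,0 } => simplest -9/16
rbrbbb: Left { -1,-3/4,-5/8,-9/16 }, Right { -1/2,0 } => simplest -17/32
rbrbbbr: Left { -1,-3/4,-5/8,-9/16 }, Right { -17/32,-1/2,0 } => simplest -35/64
rbrbbbrb: Left { -1,-3/4,-5/8,-9/16,-35/64 }, Right { -17/32,-1/2,0 } => simplest -69/128
rbrbbbrbr: Left { -1,-3/4,-5/8,-9/16,-35/64 }, Right { -69/128,-17/32,-1/2,0 } => simplest -139/256
rbrbbbrbrb: Left { -1,-3/4,-5/8,-9/16,-35/64,-139/256 }, Right { -69/128,-17/32,-1/2,0 } => simplest -277/512
rbrbbbrbrbb: Left { -1,-3/4,-5/8,-9/16,-35/64,-139/256,-277/512 }, Right { -69/128,-17/32,-1/2,0 } => simplest -553/1024
rbrbbbrbrbbr: Left { -1,-3/4,-5/8,-9/16,-35/64,-139/256,-277/512 }, Right { -553/1024,-69/128,-17/32,-1/2,0 } => simplest -1107/2048
rbrbbbrbrbbrr: Left { -1,-3/4,-5/8,-9/16,-35/64,-139/256,-277/512 }, Right { -1107/2048,-553/1024,-69/128,-17/32,-1/2,0 } => simplest -2215/4096
rbrbbbrbrbbrrr: Left { -1,-3/4,-5/8,-9/16,-35/64,-139/256,-277/512 }, Right { -2215/4096,-1107/2048,-553/1024,-69/128,-17/32,-1/2,0 } => simplest -4431/8192

-4431/8192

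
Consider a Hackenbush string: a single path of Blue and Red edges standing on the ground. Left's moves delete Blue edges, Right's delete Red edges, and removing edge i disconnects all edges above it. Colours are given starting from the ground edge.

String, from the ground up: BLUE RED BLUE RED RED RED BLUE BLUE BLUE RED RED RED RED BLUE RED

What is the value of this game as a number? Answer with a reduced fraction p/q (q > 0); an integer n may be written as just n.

9093/16384

edge 1 of 15 (BLUE): { 0 | · } = 1
edge 2 of 15 (RED): { 0 | 1 } = 1/2
edge 3 of 15 (BLUE): { 0,1/2 | 1 } = 3/4
edge 4 of 15 (RED): { 0,1/2 | 3/4,1 } = 5/8
edge 5 of 15 (RED): { 0,1/2 | 5/8,3/4,1 } = 9/16
edge 6 of 15 (RED): { 0,1/2 | 9/16,5/8,3/4,1 } = 17/32
edge 7 of 15 (BLUE): { 0,1/2,17/32 | 9/16,5/8,3/4,1 } = 35/64
edge 8 of 15 (BLUE): { 0,1/2,17/32,35/64 | 9/16,5/8,3/4,1 } = 71/128
edge 9 of 15 (BLUE): { 0,1/2,17/32,35/64,71/128 | 9/16,5/8,3/4,1 } = 143/256
edge 10 of 15 (RED): { 0,1/2,17/32,35/64,71/128 | 143/256,9/16,5/8,3/4,1 } = 285/512
edge 11 of 15 (RED): { 0,1/2,17/32,35/64,71/128 | 285/512,143/256,9/16,5/8,3/4,1 } = 569/1024
edge 12 of 15 (RED): { 0,1/2,17/32,35/64,71/128 | 569/1024,285/512,143/256,9/16,5/8,3/4,1 } = 1137/2048
edge 13 of 15 (RED): { 0,1/2,17/32,35/64,71/128 | 1137/2048,569/1024,285/512,143/256,9/16,5/8,3/4,1 } = 2273/4096
edge 14 of 15 (BLUE): { 0,1/2,17/32,35/64,71/128,2273/4096 | 1137/2048,569/1024,285/512,143/256,9/16,5/8,3/4,1 } = 4547/8192
edge 15 of 15 (RED): { 0,1/2,17/32,35/64,71/128,2273/4096 | 4547/8192,1137/2048,569/1024,285/512,143/256,9/16,5/8,3/4,1 } = 9093/16384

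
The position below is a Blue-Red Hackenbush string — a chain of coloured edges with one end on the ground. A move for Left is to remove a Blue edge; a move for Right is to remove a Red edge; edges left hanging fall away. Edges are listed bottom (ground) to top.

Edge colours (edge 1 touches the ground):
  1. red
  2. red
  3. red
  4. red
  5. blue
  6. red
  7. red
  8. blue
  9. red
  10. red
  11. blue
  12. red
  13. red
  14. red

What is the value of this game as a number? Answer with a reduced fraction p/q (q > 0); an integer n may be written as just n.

-3951/1024

G_1 [r]  L=[∅]  R=[0]  = -1
G_2 [rr]  L=[∅]  R=[-1,0]  = -2
G_3 [rrr]  L=[∅]  R=[-2,-1,0]  = -3
G_4 [rrrr]  L=[∅]  R=[-3,-2,-1,0]  = -4
G_5 [rrrrb]  L=[-4]  R=[-3,-2,-1,0]  = -7/2
G_6 [rrrrbr]  L=[-4]  R=[-7/2,-3,-2,-1,0]  = -15/4
G_7 [rrrrbrr]  L=[-4]  R=[-15/4,-7/2,-3,-2,-1,0]  = -31/8
G_8 [rrrrbrrb]  L=[-4,-31/8]  R=[-15/4,-7/2,-3,-2,-1,0]  = -61/16
G_9 [rrrrbrrbr]  L=[-4,-31/8]  R=[-61/16,-15/4,-7/2,-3,-2,-1,0]  = -123/32
G_10 [rrrrbrrbrr]  L=[-4,-31/8]  R=[-123/32,-61/16,-15/4,-7/2,-3,-2,-1,0]  = -247/64
G_11 [rrrrbrrbrrb]  L=[-4,-31/8,-247/64]  R=[-123/32,-61/16,-15/4,-7/2,-3,-2,-1,0]  = -493/128
G_12 [rrrrbrrbrrbr]  L=[-4,-31/8,-247/64]  R=[-493/128,-123/32,-61/16,-15/4,-7/2,-3,-2,-1,0]  = -987/256
G_13 [rrrrbrrbrrbrr]  L=[-4,-31/8,-247/64]  R=[-987/256,-493/128,-123/32,-61/16,-15/4,-7/2,-3,-2,-1,0]  = -1975/512
G_14 [rrrrbrrbrrbrrr]  L=[-4,-31/8,-247/64]  R=[-1975/512,-987/256,-493/128,-123/32,-61/16,-15/4,-7/2,-3,-2,-1,0]  = -3951/1024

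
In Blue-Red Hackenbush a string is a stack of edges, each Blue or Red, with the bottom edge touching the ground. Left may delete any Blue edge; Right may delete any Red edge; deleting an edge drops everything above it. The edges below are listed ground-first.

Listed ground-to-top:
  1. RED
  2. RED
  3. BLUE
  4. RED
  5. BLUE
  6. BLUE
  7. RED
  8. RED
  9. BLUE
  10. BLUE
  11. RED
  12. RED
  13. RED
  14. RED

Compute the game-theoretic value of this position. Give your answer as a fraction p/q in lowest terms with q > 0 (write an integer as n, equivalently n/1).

G_1 [R]  L=[]  R=[0]  → -1
G_2 [RR]  L=[]  R=[-1, 0]  → -2
G_3 [RRB]  L=[-2]  R=[-1, 0]  → -3/2
G_4 [RRBR]  L=[-2]  R=[-3/2, -1, 0]  → -7/4
G_5 [RRBRB]  L=[-2, -7/4]  R=[-3/2, -1, 0]  → -13/8
G_6 [RRBRBB]  L=[-2, -7/4, -13/8]  R=[-3/2, -1, 0]  → -25/16
G_7 [RRBRBBR]  L=[-2, -7/4, -13/8]  R=[-25/16, -3/2, -1, 0]  → -51/32
G_8 [RRBRBBRR]  L=[-2, -7/4, -13/8]  R=[-51/32, -25/16, -3/2, -1, 0]  → -103/64
G_9 [RRBRBBRRB]  L=[-2, -7/4, -13/8, -103/64]  R=[-51/32, -25/16, -3/2, -1, 0]  → -205/128
G_10 [RRBRBBRRBB]  L=[-2, -7/4, -13/8, -103/64, -205/128]  R=[-51/32, -25/16, -3/2, -1, 0]  → -409/256
G_11 [RRBRBBRRBBR]  L=[-2, -7/4, -13/8, -103/64, -205/128]  R=[-409/256, -51/32, -25/16, -3/2, -1, 0]  → -819/512
G_12 [RRBRBBRRBBRR]  L=[-2, -7/4, -13/8, -103/64, -205/128]  R=[-819/512, -409/256, -51/32, -25/16, -3/2, -1, 0]  → -1639/1024
G_13 [RRBRBBRRBBRRR]  L=[-2, -7/4, -13/8, -103/64, -205/128]  R=[-1639/1024, -819/512, -409/256, -51/32, -25/16, -3/2, -1, 0]  → -3279/2048
G_14 [RRBRBBRRBBRRRR]  L=[-2, -7/4, -13/8, -103/64, -205/128]  R=[-3279/2048, -1639/1024, -819/512, -409/256, -51/32, -25/16, -3/2, -1, 0]  → -6559/4096

-6559/4096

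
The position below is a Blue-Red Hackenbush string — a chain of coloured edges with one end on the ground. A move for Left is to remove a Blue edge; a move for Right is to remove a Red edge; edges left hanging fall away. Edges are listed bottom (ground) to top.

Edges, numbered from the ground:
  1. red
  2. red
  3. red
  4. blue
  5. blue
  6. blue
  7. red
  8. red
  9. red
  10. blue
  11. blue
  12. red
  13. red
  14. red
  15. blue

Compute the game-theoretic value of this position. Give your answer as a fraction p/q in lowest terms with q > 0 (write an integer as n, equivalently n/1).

Prefix values for red red red blue blue blue red red red blue blue red red red blue via {L|R} + simplicity:
g(r) = { (no moves) | 0 } => -1
g(rr) = { (no moves) | -1, 0 } => -2
g(rrr) = { (no moves) | -2, -1, 0 } => -3
g(rrrb) = { -3 | -2, -1, 0 } => -5/2
g(rrrbb) = { -3, -5/2 | -2, -1, 0 } => -9/4
g(rrrbbb) = { -3, -5/2, -9/4 | -2, -1, 0 } => -17/8
g(rrrbbbr) = { -3, -5/2, -9/4 | -17/8, -2, -1, 0 } => -35/16
g(rrrbbbrr) = { -3, -5/2, -9/4 | -35/16, -17/8, -2, -1, 0 } => -71/32
g(rrrbbbrrr) = { -3, -5/2, -9/4 | -71/32, -35/16, -17/8, -2, -1, 0 } => -143/64
g(rrrbbbrrrb) = { -3, -5/2, -9/4, -143/64 | -71/32, -35/16, -17/8, -2, -1, 0 } => -285/128
g(rrrbbbrrrbb) = { -3, -5/2, -9/4, -143/64, -285/128 | -71/32, -35/16, -17/8, -2, -1, 0 } => -569/256
g(rrrbbbrrrbbr) = { -3, -5/2, -9/4, -143/64, -285/128 | -569/256, -71/32, -35/16, -17/8, -2, -1, 0 } => -1139/512
g(rrrbbbrrrbbrr) = { -3, -5/2, -9/4, -143/64, -285/128 | -1139/512, -569/256, -71/32, -35/16, -17/8, -2, -1, 0 } => -2279/1024
g(rrrbbbrrrbbrrr) = { -3, -5/2, -9/4, -143/64, -285/128 | -2279/1024, -1139/512, -569/256, -71/32, -35/16, -17/8, -2, -1, 0 } => -4559/2048
g(rrrbbbrrrbbrrrb) = { -3, -5/2, -9/4, -143/64, -285/128, -4559/2048 | -2279/1024, -1139/512, -569/256, -71/32, -35/16, -17/8, -2, -1, 0 } => -9117/4096

-9117/4096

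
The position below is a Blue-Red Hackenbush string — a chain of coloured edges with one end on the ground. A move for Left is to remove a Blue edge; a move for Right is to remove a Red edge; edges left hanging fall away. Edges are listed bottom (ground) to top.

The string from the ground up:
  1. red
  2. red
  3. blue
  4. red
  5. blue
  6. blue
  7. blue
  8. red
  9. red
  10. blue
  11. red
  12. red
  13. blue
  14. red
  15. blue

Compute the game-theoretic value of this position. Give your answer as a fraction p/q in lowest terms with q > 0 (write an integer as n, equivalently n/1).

-12725/8192

edge 1 of 15 (red): {  | 0 } — -1
edge 2 of 15 (red): {  | -1; 0 } — -2
edge 3 of 15 (blue): { -2 | -1; 0 } — -3/2
edge 4 of 15 (red): { -2 | -3/2; -1; 0 } — -7/4
edge 5 of 15 (blue): { -2; -7/4 | -3/2; -1; 0 } — -13/8
edge 6 of 15 (blue): { -2; -7/4; -13/8 | -3/2; -1; 0 } — -25/16
edge 7 of 15 (blue): { -2; -7/4; -13/8; -25/16 | -3/2; -1; 0 } — -49/32
edge 8 of 15 (red): { -2; -7/4; -13/8; -25/16 | -49/32; -3/2; -1; 0 } — -99/64
edge 9 of 15 (red): { -2; -7/4; -13/8; -25/16 | -99/64; -49/32; -3/2; -1; 0 } — -199/128
edge 10 of 15 (blue): { -2; -7/4; -13/8; -25/16; -199/128 | -99/64; -49/32; -3/2; -1; 0 } — -397/256
edge 11 of 15 (red): { -2; -7/4; -13/8; -25/16; -199/128 | -397/256; -99/64; -49/32; -3/2; -1; 0 } — -795/512
edge 12 of 15 (red): { -2; -7/4; -13/8; -25/16; -199/128 | -795/512; -397/256; -99/64; -49/32; -3/2; -1; 0 } — -1591/1024
edge 13 of 15 (blue): { -2; -7/4; -13/8; -25/16; -199/128; -1591/1024 | -795/512; -397/256; -99/64; -49/32; -3/2; -1; 0 } — -3181/2048
edge 14 of 15 (red): { -2; -7/4; -13/8; -25/16; -199/128; -1591/1024 | -3181/2048; -795/512; -397/256; -99/64; -49/32; -3/2; -1; 0 } — -6363/4096
edge 15 of 15 (blue): { -2; -7/4; -13/8; -25/16; -199/128; -1591/1024; -6363/4096 | -3181/2048; -795/512; -397/256; -99/64; -49/32; -3/2; -1; 0 } — -12725/8192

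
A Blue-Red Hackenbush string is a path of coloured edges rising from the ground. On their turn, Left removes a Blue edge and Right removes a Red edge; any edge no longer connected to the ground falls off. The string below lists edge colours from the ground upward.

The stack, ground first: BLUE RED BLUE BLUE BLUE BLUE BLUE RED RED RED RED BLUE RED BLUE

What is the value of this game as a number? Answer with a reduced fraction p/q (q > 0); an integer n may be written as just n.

7947/8192

1 of 14 · B · max L 0 · min R +∞ -> 1
2 of 14 · BR · max L 0 · min R 1 -> 1/2
3 of 14 · BRB · max L 1/2 · min R 1 -> 3/4
4 of 14 · BRBB · max L 3/4 · min R 1 -> 7/8
5 of 14 · BRBBB · max L 7/8 · min R 1 -> 15/16
6 of 14 · BRBBBB · max L 15/16 · min R 1 -> 31/32
7 of 14 · BRBBBBB · max L 31/32 · min R 1 -> 63/64
8 of 14 · BRBBBBBR · max L 31/32 · min R 63/64 -> 125/128
9 of 14 · BRBBBBBRR · max L 31/32 · min R 125/128 -> 249/256
10 of 14 · BRBBBBBRRR · max L 31/32 · min R 249/256 -> 497/512
11 of 14 · BRBBBBBRRRR · max L 31/32 · min R 497/512 -> 993/1024
12 of 14 · BRBBBBBRRRRB · max L 993/1024 · min R 497/512 -> 1987/2048
13 of 14 · BRBBBBBRRRRBR · max L 993/1024 · min R 1987/2048 -> 3973/4096
14 of 14 · BRBBBBBRRRRBRB · max L 3973/4096 · min R 1987/2048 -> 7947/8192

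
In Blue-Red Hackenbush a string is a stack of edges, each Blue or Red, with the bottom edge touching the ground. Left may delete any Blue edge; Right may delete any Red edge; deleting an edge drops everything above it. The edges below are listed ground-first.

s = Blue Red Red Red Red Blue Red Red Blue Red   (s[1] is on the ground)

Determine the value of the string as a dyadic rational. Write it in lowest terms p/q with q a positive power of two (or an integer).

Recurse on prefixes of the 10-edge string Blue Red Red Red Red Blue Red Red Blue Red:
1 of 10 · B · max L 0 · min R +∞ → 1
2 of 10 · BR · max L 0 · min R 1 → 1/2
3 of 10 · BRR · max L 0 · min R 1/2 → 1/4
4 of 10 · BRRR · max L 0 · min R 1/4 → 1/8
5 of 10 · BRRRR · max L 0 · min R 1/8 → 1/16
6 of 10 · BRRRRB · max L 1/16 · min R 1/8 → 3/32
7 of 10 · BRRRRBR · max L 1/16 · min R 3/32 → 5/64
8 of 10 · BRRRRBRR · max L 1/16 · min R 5/64 → 9/128
9 of 10 · BRRRRBRRB · max L 9/128 · min R 5/64 → 19/256
10 of 10 · BRRRRBRRBR · max L 9/128 · min R 19/256 → 37/512

37/512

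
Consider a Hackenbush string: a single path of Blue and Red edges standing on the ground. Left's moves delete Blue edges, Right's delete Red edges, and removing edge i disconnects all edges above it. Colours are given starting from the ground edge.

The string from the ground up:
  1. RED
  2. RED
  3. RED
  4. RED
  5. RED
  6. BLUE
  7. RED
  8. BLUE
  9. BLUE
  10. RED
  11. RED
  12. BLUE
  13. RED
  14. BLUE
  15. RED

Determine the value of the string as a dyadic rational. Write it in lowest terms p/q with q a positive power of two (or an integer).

-4715/1024

Prefix values for RED RED RED RED RED BLUE RED BLUE BLUE RED RED BLUE RED BLUE RED via {L|R} + simplicity:
g(R) = { · | 0 } so -1
g(RR) = { · | -1, 0 } so -2
g(RRR) = { · | -2, -1, 0 } so -3
g(RRRR) = { · | -3, -2, -1, 0 } so -4
g(RRRRR) = { · | -4, -3, -2, -1, 0 } so -5
g(RRRRRB) = { -5 | -4, -3, -2, -1, 0 } so -9/2
g(RRRRRBR) = { -5 | -9/2, -4, -3, -2, -1, 0 } so -19/4
g(RRRRRBRB) = { -5, -19/4 | -9/2, -4, -3, -2, -1, 0 } so -37/8
g(RRRRRBRBB) = { -5, -19/4, -37/8 | -9/2, -4, -3, -2, -1, 0 } so -73/16
g(RRRRRBRBBR) = { -5, -19/4, -37/8 | -73/16, -9/2, -4, -3, -2, -1, 0 } so -147/32
g(RRRRRBRBBRR) = { -5, -19/4, -37/8 | -147/32, -73/16, -9/2, -4, -3, -2, -1, 0 } so -295/64
g(RRRRRBRBBRRB) = { -5, -19/4, -37/8, -295/64 | -147/32, -73/16, -9/2, -4, -3, -2, -1, 0 } so -589/128
g(RRRRRBRBBRRBR) = { -5, -19/4, -37/8, -295/64 | -589/128, -147/32, -73/16, -9/2, -4, -3, -2, -1, 0 } so -1179/256
g(RRRRRBRBBRRBRB) = { -5, -19/4, -37/8, -295/64, -1179/256 | -589/128, -147/32, -73/16, -9/2, -4, -3, -2, -1, 0 } so -2357/512
g(RRRRRBRBBRRBRBR) = { -5, -19/4, -37/8, -295/64, -1179/256 | -2357/512, -589/128, -147/32, -73/16, -9/2, -4, -3, -2, -1, 0 } so -4715/1024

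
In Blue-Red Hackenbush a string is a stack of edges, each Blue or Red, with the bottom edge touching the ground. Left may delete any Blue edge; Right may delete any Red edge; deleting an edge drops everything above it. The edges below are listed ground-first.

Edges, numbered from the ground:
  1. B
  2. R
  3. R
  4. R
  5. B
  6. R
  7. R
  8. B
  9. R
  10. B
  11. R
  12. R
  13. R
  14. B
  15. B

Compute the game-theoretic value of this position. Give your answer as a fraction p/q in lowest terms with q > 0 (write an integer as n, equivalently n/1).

2375/16384

g_1 [B]  L=[0]  R=[(no moves)]  — 1
g_2 [BR]  L=[0]  R=[1]  — 1/2
g_3 [BRR]  L=[0]  R=[1/2,1]  — 1/4
g_4 [BRRR]  L=[0]  R=[1/4,1/2,1]  — 1/8
g_5 [BRRRB]  L=[0,1/8]  R=[1/4,1/2,1]  — 3/16
g_6 [BRRRBR]  L=[0,1/8]  R=[3/16,1/4,1/2,1]  — 5/32
g_7 [BRRRBRR]  L=[0,1/8]  R=[5/32,3/16,1/4,1/2,1]  — 9/64
g_8 [BRRRBRRB]  L=[0,1/8,9/64]  R=[5/32,3/16,1/4,1/2,1]  — 19/128
g_9 [BRRRBRRBR]  L=[0,1/8,9/64]  R=[19/128,5/32,3/16,1/4,1/2,1]  — 37/256
g_10 [BRRRBRRBRB]  L=[0,1/8,9/64,37/256]  R=[19/128,5/32,3/16,1/4,1/2,1]  — 75/512
g_11 [BRRRBRRBRBR]  L=[0,1/8,9/64,37/256]  R=[75/512,19/128,5/32,3/16,1/4,1/2,1]  — 149/1024
g_12 [BRRRBRRBRBRR]  L=[0,1/8,9/64,37/256]  R=[149/1024,75/512,19/128,5/32,3/16,1/4,1/2,1]  — 297/2048
g_13 [BRRRBRRBRBRRR]  L=[0,1/8,9/64,37/256]  R=[297/2048,149/1024,75/512,19/128,5/32,3/16,1/4,1/2,1]  — 593/4096
g_14 [BRRRBRRBRBRRRB]  L=[0,1/8,9/64,37/256,593/4096]  R=[297/2048,149/1024,75/512,19/128,5/32,3/16,1/4,1/2,1]  — 1187/8192
g_15 [BRRRBRRBRBRRRBB]  L=[0,1/8,9/64,37/256,593/4096,1187/8192]  R=[297/2048,149/1024,75/512,19/128,5/32,3/16,1/4,1/2,1]  — 2375/16384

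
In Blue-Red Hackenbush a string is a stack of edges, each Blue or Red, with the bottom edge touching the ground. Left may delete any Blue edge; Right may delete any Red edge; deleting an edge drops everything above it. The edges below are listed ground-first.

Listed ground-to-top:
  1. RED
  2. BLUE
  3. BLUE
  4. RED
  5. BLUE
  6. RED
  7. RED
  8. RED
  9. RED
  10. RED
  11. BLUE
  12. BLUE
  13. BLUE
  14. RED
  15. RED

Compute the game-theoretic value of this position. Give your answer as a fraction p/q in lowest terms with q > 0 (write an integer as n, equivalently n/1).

-6087/16384

edge 1 of 15 (RED): {  | 0 } → -1
edge 2 of 15 (BLUE): { -1 | 0 } → -1/2
edge 3 of 15 (BLUE): { -1,-1/2 | 0 } → -1/4
edge 4 of 15 (RED): { -1,-1/2 | -1/4,0 } → -3/8
edge 5 of 15 (BLUE): { -1,-1/2,-3/8 | -1/4,0 } → -5/16
edge 6 of 15 (RED): { -1,-1/2,-3/8 | -5/16,-1/4,0 } → -11/32
edge 7 of 15 (RED): { -1,-1/2,-3/8 | -11/32,-5/16,-1/4,0 } → -23/64
edge 8 of 15 (RED): { -1,-1/2,-3/8 | -23/64,-11/32,-5/16,-1/4,0 } → -47/128
edge 9 of 15 (RED): { -1,-1/2,-3/8 | -47/128,-23/64,-11/32,-5/16,-1/4,0 } → -95/256
edge 10 of 15 (RED): { -1,-1/2,-3/8 | -95/256,-47/128,-23/64,-11/32,-5/16,-1/4,0 } → -191/512
edge 11 of 15 (BLUE): { -1,-1/2,-3/8,-191/512 | -95/256,-47/128,-23/64,-11/32,-5/16,-1/4,0 } → -381/1024
edge 12 of 15 (BLUE): { -1,-1/2,-3/8,-191/512,-381/1024 | -95/256,-47/128,-23/64,-11/32,-5/16,-1/4,0 } → -761/2048
edge 13 of 15 (BLUE): { -1,-1/2,-3/8,-191/512,-381/1024,-761/2048 | -95/256,-47/128,-23/64,-11/32,-5/16,-1/4,0 } → -1521/4096
edge 14 of 15 (RED): { -1,-1/2,-3/8,-191/512,-381/1024,-761/2048 | -1521/4096,-95/256,-47/128,-23/64,-11/32,-5/16,-1/4,0 } → -3043/8192
edge 15 of 15 (RED): { -1,-1/2,-3/8,-191/512,-381/1024,-761/2048 | -3043/8192,-1521/4096,-95/256,-47/128,-23/64,-11/32,-5/16,-1/4,0 } → -6087/16384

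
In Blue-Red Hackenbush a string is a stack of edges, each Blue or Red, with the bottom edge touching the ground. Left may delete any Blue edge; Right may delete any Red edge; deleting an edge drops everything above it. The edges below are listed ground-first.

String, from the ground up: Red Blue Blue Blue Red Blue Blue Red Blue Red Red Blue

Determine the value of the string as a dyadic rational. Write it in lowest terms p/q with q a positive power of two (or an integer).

edge 1 of 12 (Red): {  | 0 } => -1
edge 2 of 12 (Blue): { -1 | 0 } => -1/2
edge 3 of 12 (Blue): { -1 -1/2 | 0 } => -1/4
edge 4 of 12 (Blue): { -1 -1/2 -1/4 | 0 } => -1/8
edge 5 of 12 (Red): { -1 -1/2 -1/4 | -1/8 0 } => -3/16
edge 6 of 12 (Blue): { -1 -1/2 -1/4 -3/16 | -1/8 0 } => -5/32
edge 7 of 12 (Blue): { -1 -1/2 -1/4 -3/16 -5/32 | -1/8 0 } => -9/64
edge 8 of 12 (Red): { -1 -1/2 -1/4 -3/16 -5/32 | -9/64 -1/8 0 } => -19/128
edge 9 of 12 (Blue): { -1 -1/2 -1/4 -3/16 -5/32 -19/128 | -9/64 -1/8 0 } => -37/256
edge 10 of 12 (Red): { -1 -1/2 -1/4 -3/16 -5/32 -19/128 | -37/256 -9/64 -1/8 0 } => -75/512
edge 11 of 12 (Red): { -1 -1/2 -1/4 -3/16 -5/32 -19/128 | -75/512 -37/256 -9/64 -1/8 0 } => -151/1024
edge 12 of 12 (Blue): { -1 -1/2 -1/4 -3/16 -5/32 -19/128 -151/1024 | -75/512 -37/256 -9/64 -1/8 0 } => -301/2048

-301/2048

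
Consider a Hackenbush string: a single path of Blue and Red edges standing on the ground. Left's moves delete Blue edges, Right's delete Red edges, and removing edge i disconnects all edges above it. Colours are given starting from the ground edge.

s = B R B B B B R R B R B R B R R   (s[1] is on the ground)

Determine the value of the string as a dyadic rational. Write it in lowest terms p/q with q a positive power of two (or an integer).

15529/16384

edge 1 of 15 (B): { 0 | none } -> 1
edge 2 of 15 (R): { 0 | 1 } -> 1/2
edge 3 of 15 (B): { 0 1/2 | 1 } -> 3/4
edge 4 of 15 (B): { 0 1/2 3/4 | 1 } -> 7/8
edge 5 of 15 (B): { 0 1/2 3/4 7/8 | 1 } -> 15/16
edge 6 of 15 (B): { 0 1/2 3/4 7/8 15/16 | 1 } -> 31/32
edge 7 of 15 (R): { 0 1/2 3/4 7/8 15/16 | 31/32 1 } -> 61/64
edge 8 of 15 (R): { 0 1/2 3/4 7/8 15/16 | 61/64 31/32 1 } -> 121/128
edge 9 of 15 (B): { 0 1/2 3/4 7/8 15/16 121/128 | 61/64 31/32 1 } -> 243/256
edge 10 of 15 (R): { 0 1/2 3/4 7/8 15/16 121/128 | 243/256 61/64 31/32 1 } -> 485/512
edge 11 of 15 (B): { 0 1/2 3/4 7/8 15/16 121/128 485/512 | 243/256 61/64 31/32 1 } -> 971/1024
edge 12 of 15 (R): { 0 1/2 3/4 7/8 15/16 121/128 485/512 | 971/1024 243/256 61/64 31/32 1 } -> 1941/2048
edge 13 of 15 (B): { 0 1/2 3/4 7/8 15/16 121/128 485/512 1941/2048 | 971/1024 243/256 61/64 31/32 1 } -> 3883/4096
edge 14 of 15 (R): { 0 1/2 3/4 7/8 15/16 121/128 485/512 1941/2048 | 3883/4096 971/1024 243/256 61/64 31/32 1 } -> 7765/8192
edge 15 of 15 (R): { 0 1/2 3/4 7/8 15/16 121/128 485/512 1941/2048 | 7765/8192 3883/4096 971/1024 243/256 61/64 31/32 1 } -> 15529/16384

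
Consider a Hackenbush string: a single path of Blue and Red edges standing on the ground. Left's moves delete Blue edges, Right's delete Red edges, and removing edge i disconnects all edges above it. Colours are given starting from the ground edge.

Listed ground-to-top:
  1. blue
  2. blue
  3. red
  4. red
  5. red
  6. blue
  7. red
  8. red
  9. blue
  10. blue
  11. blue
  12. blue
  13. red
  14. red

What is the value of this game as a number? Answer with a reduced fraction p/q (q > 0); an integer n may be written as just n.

1 of 14 · b · max L 0 · min R +∞ -> 1
2 of 14 · bb · max L 1 · min R +∞ -> 2
3 of 14 · bbr · max L 1 · min R 2 -> 3/2
4 of 14 · bbrr · max L 1 · min R 3/2 -> 5/4
5 of 14 · bbrrr · max L 1 · min R 5/4 -> 9/8
6 of 14 · bbrrrb · max L 9/8 · min R 5/4 -> 19/16
7 of 14 · bbrrrbr · max L 9/8 · min R 19/16 -> 37/32
8 of 14 · bbrrrbrr · max L 9/8 · min R 37/32 -> 73/64
9 of 14 · bbrrrbrrb · max L 73/64 · min R 37/32 -> 147/128
10 of 14 · bbrrrbrrbb · max L 147/128 · min R 37/32 -> 295/256
11 of 14 · bbrrrbrrbbb · max L 295/256 · min R 37/32 -> 591/512
12 of 14 · bbrrrbrrbbbb · max L 591/512 · min R 37/32 -> 1183/1024
13 of 14 · bbrrrbrrbbbbr · max L 591/512 · min R 1183/1024 -> 2365/2048
14 of 14 · bbrrrbrrbbbbrr · max L 591/512 · min R 2365/2048 -> 4729/4096

4729/4096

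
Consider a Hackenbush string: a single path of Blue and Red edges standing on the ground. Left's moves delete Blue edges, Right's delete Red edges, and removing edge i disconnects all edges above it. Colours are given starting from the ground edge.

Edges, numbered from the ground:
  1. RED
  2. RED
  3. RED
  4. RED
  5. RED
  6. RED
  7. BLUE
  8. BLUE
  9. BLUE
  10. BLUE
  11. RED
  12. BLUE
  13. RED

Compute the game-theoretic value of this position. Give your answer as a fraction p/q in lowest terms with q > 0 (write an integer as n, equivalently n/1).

-651/128

1 of 13 · R · max L −∞ · min R 0 → -1
2 of 13 · RR · max L −∞ · min R -1 → -2
3 of 13 · RRR · max L −∞ · min R -2 → -3
4 of 13 · RRRR · max L −∞ · min R -3 → -4
5 of 13 · RRRRR · max L −∞ · min R -4 → -5
6 of 13 · RRRRRR · max L −∞ · min R -5 → -6
7 of 13 · RRRRRRB · max L -6 · min R -5 → -11/2
8 of 13 · RRRRRRBB · max L -11/2 · min R -5 → -21/4
9 of 13 · RRRRRRBBB · max L -21/4 · min R -5 → -41/8
10 of 13 · RRRRRRBBBB · max L -41/8 · min R -5 → -81/16
11 of 13 · RRRRRRBBBBR · max L -41/8 · min R -81/16 → -163/32
12 of 13 · RRRRRRBBBBRB · max L -163/32 · min R -81/16 → -325/64
13 of 13 · RRRRRRBBBBRBR · max L -163/32 · min R -325/64 → -651/128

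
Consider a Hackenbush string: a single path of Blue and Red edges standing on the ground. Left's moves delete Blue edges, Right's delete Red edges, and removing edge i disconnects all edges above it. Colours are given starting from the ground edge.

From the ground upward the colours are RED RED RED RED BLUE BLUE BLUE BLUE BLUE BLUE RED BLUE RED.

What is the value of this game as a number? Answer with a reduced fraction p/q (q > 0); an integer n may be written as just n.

-1547/512

Prefix values for RED RED RED RED BLUE BLUE BLUE BLUE BLUE BLUE RED BLUE RED via {L|R} + simplicity:
step 1: add RED to get R; options L={ (no moves) } R={ 0 } so -1
step 2: add RED to get RR; options L={ (no moves) } R={ -1, 0 } so -2
step 3: add RED to get RRR; options L={ (no moves) } R={ -2, -1, 0 } so -3
step 4: add RED to get RRRR; options L={ (no moves) } R={ -3, -2, -1, 0 } so -4
step 5: add BLUE to get RRRRB; options L={ -4 } R={ -3, -2, -1, 0 } so -7/2
step 6: add BLUE to get RRRRBB; options L={ -4, -7/2 } R={ -3, -2, -1, 0 } so -13/4
step 7: add BLUE to get RRRRBBB; options L={ -4, -7/2, -13/4 } R={ -3, -2, -1, 0 } so -25/8
step 8: add BLUE to get RRRRBBBB; options L={ -4, -7/2, -13/4, -25/8 } R={ -3, -2, -1, 0 } so -49/16
step 9: add BLUE to get RRRRBBBBB; options L={ -4, -7/2, -13/4, -25/8, -49/16 } R={ -3, -2, -1, 0 } so -97/32
step 10: add BLUE to get RRRRBBBBBB; options L={ -4, -7/2, -13/4, -25/8, -49/16, -97/32 } R={ -3, -2, -1, 0 } so -193/64
step 11: add RED to get RRRRBBBBBBR; options L={ -4, -7/2, -13/4, -25/8, -49/16, -97/32 } R={ -193/64, -3, -2, -1, 0 } so -387/128
step 12: add BLUE to get RRRRBBBBBBRB; options L={ -4, -7/2, -13/4, -25/8, -49/16, -97/32, -387/128 } R={ -193/64, -3, -2, -1, 0 } so -773/256
step 13: add RED to get RRRRBBBBBBRBR; options L={ -4, -7/2, -13/4, -25/8, -49/16, -97/32, -387/128 } R={ -773/256, -193/64, -3, -2, -1, 0 } so -1547/512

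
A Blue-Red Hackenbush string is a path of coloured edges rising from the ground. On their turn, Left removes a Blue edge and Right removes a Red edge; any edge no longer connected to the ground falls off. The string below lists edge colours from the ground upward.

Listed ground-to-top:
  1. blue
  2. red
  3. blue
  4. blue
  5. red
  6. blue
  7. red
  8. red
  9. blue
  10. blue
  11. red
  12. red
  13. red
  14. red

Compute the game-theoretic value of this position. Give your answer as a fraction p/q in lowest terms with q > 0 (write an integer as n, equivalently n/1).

6753/8192

Recurse on prefixes of the 14-edge string blue red blue blue red blue red red blue blue red red red red:
1 of 14 · b · max L 0 · min R +∞ ⇒ 1
2 of 14 · br · max L 0 · min R 1 ⇒ 1/2
3 of 14 · brb · max L 1/2 · min R 1 ⇒ 3/4
4 of 14 · brbb · max L 3/4 · min R 1 ⇒ 7/8
5 of 14 · brbbr · max L 3/4 · min R 7/8 ⇒ 13/16
6 of 14 · brbbrb · max L 13/16 · min R 7/8 ⇒ 27/32
7 of 14 · brbbrbr · max L 13/16 · min R 27/32 ⇒ 53/64
8 of 14 · brbbrbrr · max L 13/16 · min R 53/64 ⇒ 105/128
9 of 14 · brbbrbrrb · max L 105/128 · min R 53/64 ⇒ 211/256
10 of 14 · brbbrbrrbb · max L 211/256 · min R 53/64 ⇒ 423/512
11 of 14 · brbbrbrrbbr · max L 211/256 · min R 423/512 ⇒ 845/1024
12 of 14 · brbbrbrrbbrr · max L 211/256 · min R 845/1024 ⇒ 1689/2048
13 of 14 · brbbrbrrbbrrr · max L 211/256 · min R 1689/2048 ⇒ 3377/4096
14 of 14 · brbbrbrrbbrrrr · max L 211/256 · min R 3377/4096 ⇒ 6753/8192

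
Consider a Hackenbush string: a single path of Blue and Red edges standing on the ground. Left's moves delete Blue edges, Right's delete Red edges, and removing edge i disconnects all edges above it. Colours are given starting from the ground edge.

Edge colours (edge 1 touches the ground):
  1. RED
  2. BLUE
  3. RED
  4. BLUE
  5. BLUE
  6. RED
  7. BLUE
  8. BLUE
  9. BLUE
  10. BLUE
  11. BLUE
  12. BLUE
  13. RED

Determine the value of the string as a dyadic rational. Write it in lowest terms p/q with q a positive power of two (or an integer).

-2307/4096

Prefix values for RED BLUE RED BLUE BLUE RED BLUE BLUE BLUE BLUE BLUE BLUE RED via {L|R} + simplicity:
v_1 [R]  L=[]  R=[0]  -> -1
v_2 [RB]  L=[-1]  R=[0]  -> -1/2
v_3 [RBR]  L=[-1]  R=[-1/2, 0]  -> -3/4
v_4 [RBRB]  L=[-1, -3/4]  R=[-1/2, 0]  -> -5/8
v_5 [RBRBB]  L=[-1, -3/4, -5/8]  R=[-1/2, 0]  -> -9/16
v_6 [RBRBBR]  L=[-1, -3/4, -5/8]  R=[-9/16, -1/2, 0]  -> -19/32
v_7 [RBRBBRB]  L=[-1, -3/4, -5/8, -19/32]  R=[-9/16, -1/2, 0]  -> -37/64
v_8 [RBRBBRBB]  L=[-1, -3/4, -5/8, -19/32, -37/64]  R=[-9/16, -1/2, 0]  -> -73/128
v_9 [RBRBBRBBB]  L=[-1, -3/4, -5/8, -19/32, -37/64, -73/128]  R=[-9/16, -1/2, 0]  -> -145/256
v_10 [RBRBBRBBBB]  L=[-1, -3/4, -5/8, -19/32, -37/64, -73/128, -145/256]  R=[-9/16, -1/2, 0]  -> -289/512
v_11 [RBRBBRBBBBB]  L=[-1, -3/4, -5/8, -19/32, -37/64, -73/128, -145/256, -289/512]  R=[-9/16, -1/2, 0]  -> -577/1024
v_12 [RBRBBRBBBBBB]  L=[-1, -3/4, -5/8, -19/32, -37/64, -73/128, -145/256, -289/512, -577/1024]  R=[-9/16, -1/2, 0]  -> -1153/2048
v_13 [RBRBBRBBBBBBR]  L=[-1, -3/4, -5/8, -19/32, -37/64, -73/128, -145/256, -289/512, -577/1024]  R=[-1153/2048, -9/16, -1/2, 0]  -> -2307/4096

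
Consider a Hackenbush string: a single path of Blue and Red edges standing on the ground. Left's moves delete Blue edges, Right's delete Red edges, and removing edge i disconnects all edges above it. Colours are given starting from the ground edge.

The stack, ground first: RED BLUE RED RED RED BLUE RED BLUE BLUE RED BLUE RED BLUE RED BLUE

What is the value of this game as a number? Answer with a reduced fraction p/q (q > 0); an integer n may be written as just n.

R: Left { (no moves) }, Right { 0 } gives simplest -1
RB: Left { -1 }, Right { 0 } gives simplest -1/2
RBR: Left { -1 }, Right { -1/2, 0 } gives simplest -3/4
RBRR: Left { -1 }, Right { -3/4, -1/2, 0 } gives simplest -7/8
RBRRR: Left { -1 }, Right { -7/8, -3/4, -1/2, 0 } gives simplest -15/16
RBRRRB: Left { -1, -15/16 }, Right { -7/8, -3/4, -1/2, 0 } gives simplest -29/32
RBRRRBR: Left { -1, -15/16 }, Right { -29/32, -7/8, -3/4, -1/2, 0 } gives simplest -59/64
RBRRRBRB: Left { -1, -15/16, -59/64 }, Right { -29/32, -7/8, -3/4, -1/2, 0 } gives simplest -117/128
RBRRRBRBB: Left { -1, -15/16, -59/64, -117/128 }, Right { -29/32, -7/8, -3/4, -1/2, 0 } gives simplest -233/256
RBRRRBRBBR: Left { -1, -15/16, -59/64, -117/128 }, Right { -233/256, -29/32, -7/8, -3/4, -1/2, 0 } gives simplest -467/512
RBRRRBRBBRB: Left { -1, -15/16, -59/64, -117/128, -467/512 }, Right { -233/256, -29/32, -7/8, -3/4, -1/2, 0 } gives simplest -933/1024
RBRRRBRBBRBR: Left { -1, -15/16, -59/64, -117/128, -467/512 }, Right { -933/1024, -233/256, -29/32, -7/8, -3/4, -1/2, 0 } gives simplest -1867/2048
RBRRRBRBBRBRB: Left { -1, -15/16, -59/64, -117/128, -467/512, -1867/2048 }, Right { -933/1024, -233/256, -29/32, -7/8, -3/4, -1/2, 0 } gives simplest -3733/4096
RBRRRBRBBRBRBR: Left { -1, -15/16, -59/64, -117/128, -467/512, -1867/2048 }, Right { -3733/4096, -933/1024, -233/256, -29/32, -7/8, -3/4, -1/2, 0 } gives simplest -7467/8192
RBRRRBRBBRBRBRB: Left { -1, -15/16, -59/64, -117/128, -467/512, -1867/2048, -7467/8192 }, Right { -3733/4096, -933/1024, -233/256, -29/32, -7/8, -3/4, -1/2, 0 } gives simplest -14933/16384

-14933/16384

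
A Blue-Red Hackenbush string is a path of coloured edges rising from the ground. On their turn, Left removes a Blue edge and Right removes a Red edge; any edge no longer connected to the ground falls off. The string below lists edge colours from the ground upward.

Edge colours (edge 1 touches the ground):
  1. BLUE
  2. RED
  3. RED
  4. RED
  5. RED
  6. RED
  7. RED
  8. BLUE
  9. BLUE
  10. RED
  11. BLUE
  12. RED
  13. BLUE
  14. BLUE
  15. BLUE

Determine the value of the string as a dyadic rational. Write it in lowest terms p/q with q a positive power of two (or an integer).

B: Left { 0 }, Right { · } => simplest 1
BR: Left { 0 }, Right { 1 } => simplest 1/2
BRR: Left { 0 }, Right { 1/2; 1 } => simplest 1/4
BRRR: Left { 0 }, Right { 1/4; 1/2; 1 } => simplest 1/8
BRRRR: Left { 0 }, Right { 1/8; 1/4; 1/2; 1 } => simplest 1/16
BRRRRR: Left { 0 }, Right { 1/16; 1/8; 1/4; 1/2; 1 } => simplest 1/32
BRRRRRR: Left { 0 }, Right { 1/32; 1/16; 1/8; 1/4; 1/2; 1 } => simplest 1/64
BRRRRRRB: Left { 0; 1/64 }, Right { 1/32; 1/16; 1/8; 1/4; 1/2; 1 } => simplest 3/128
BRRRRRRBB: Left { 0; 1/64; 3/128 }, Right { 1/32; 1/16; 1/8; 1/4; 1/2; 1 } => simplest 7/256
BRRRRRRBBR: Left { 0; 1/64; 3/128 }, Right { 7/256; 1/32; 1/16; 1/8; 1/4; 1/2; 1 } => simplest 13/512
BRRRRRRBBRB: Left { 0; 1/64; 3/128; 13/512 }, Right { 7/256; 1/32; 1/16; 1/8; 1/4; 1/2; 1 } => simplest 27/1024
BRRRRRRBBRBR: Left { 0; 1/64; 3/128; 13/512 }, Right { 27/1024; 7/256; 1/32; 1/16; 1/8; 1/4; 1/2; 1 } => simplest 53/2048
BRRRRRRBBRBRB: Left { 0; 1/64; 3/128; 13/512; 53/2048 }, Right { 27/1024; 7/256; 1/32; 1/16; 1/8; 1/4; 1/2; 1 } => simplest 107/4096
BRRRRRRBBRBRBB: Left { 0; 1/64; 3/128; 13/512; 53/2048; 107/4096 }, Right { 27/1024; 7/256; 1/32; 1/16; 1/8; 1/4; 1/2; 1 } => simplest 215/8192
BRRRRRRBBRBRBBB: Left { 0; 1/64; 3/128; 13/512; 53/2048; 107/4096; 215/8192 }, Right { 27/1024; 7/256; 1/32; 1/16; 1/8; 1/4; 1/2; 1 } => simplest 431/16384

431/16384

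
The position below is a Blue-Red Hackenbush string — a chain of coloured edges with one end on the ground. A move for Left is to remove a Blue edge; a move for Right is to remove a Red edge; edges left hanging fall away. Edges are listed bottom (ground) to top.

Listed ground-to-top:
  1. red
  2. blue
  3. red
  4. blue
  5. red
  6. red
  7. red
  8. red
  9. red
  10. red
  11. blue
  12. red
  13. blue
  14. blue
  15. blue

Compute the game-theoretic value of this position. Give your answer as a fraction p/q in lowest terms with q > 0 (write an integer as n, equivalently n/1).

step 1: add red to get r; options L={ (no moves) } R={ 0 } so -1
step 2: add blue to get rb; options L={ -1 } R={ 0 } so -1/2
step 3: add red to get rbr; options L={ -1 } R={ -1/2,0 } so -3/4
step 4: add blue to get rbrb; options L={ -1,-3/4 } R={ -1/2,0 } so -5/8
step 5: add red to get rbrbr; options L={ -1,-3/4 } R={ -5/8,-1/2,0 } so -11/16
step 6: add red to get rbrbrr; options L={ -1,-3/4 } R={ -11/16,-5/8,-1/2,0 } so -23/32
step 7: add red to get rbrbrrr; options L={ -1,-3/4 } R={ -23/32,-11/16,-5/8,-1/2,0 } so -47/64
step 8: add red to get rbrbrrrr; options L={ -1,-3/4 } R={ -47/64,-23/32,-11/16,-5/8,-1/2,0 } so -95/128
step 9: add red to get rbrbrrrrr; options L={ -1,-3/4 } R={ -95/128,-47/64,-23/32,-11/16,-5/8,-1/2,0 } so -191/256
step 10: add red to get rbrbrrrrrr; options L={ -1,-3/4 } R={ -191/256,-95/128,-47/64,-23/32,-11/16,-5/8,-1/2,0 } so -383/512
step 11: add blue to get rbrbrrrrrrb; options L={ -1,-3/4,-383/512 } R={ -191/256,-95/128,-47/64,-23/32,-11/16,-5/8,-1/2,0 } so -765/1024
step 12: add red to get rbrbrrrrrrbr; options L={ -1,-3/4,-383/512 } R={ -765/1024,-191/256,-95/128,-47/64,-23/32,-11/16,-5/8,-1/2,0 } so -1531/2048
step 13: add blue to get rbrbrrrrrrbrb; options L={ -1,-3/4,-383/512,-1531/2048 } R={ -765/1024,-191/256,-95/128,-47/64,-23/32,-11/16,-5/8,-1/2,0 } so -3061/4096
step 14: add blue to get rbrbrrrrrrbrbb; options L={ -1,-3/4,-383/512,-1531/2048,-3061/4096 } R={ -765/1024,-191/256,-95/128,-47/64,-23/32,-11/16,-5/8,-1/2,0 } so -6121/8192
step 15: add blue to get rbrbrrrrrrbrbbb; options L={ -1,-3/4,-383/512,-1531/2048,-3061/4096,-6121/8192 } R={ -765/1024,-191/256,-95/128,-47/64,-23/32,-11/16,-5/8,-1/2,0 } so -12241/16384

-12241/16384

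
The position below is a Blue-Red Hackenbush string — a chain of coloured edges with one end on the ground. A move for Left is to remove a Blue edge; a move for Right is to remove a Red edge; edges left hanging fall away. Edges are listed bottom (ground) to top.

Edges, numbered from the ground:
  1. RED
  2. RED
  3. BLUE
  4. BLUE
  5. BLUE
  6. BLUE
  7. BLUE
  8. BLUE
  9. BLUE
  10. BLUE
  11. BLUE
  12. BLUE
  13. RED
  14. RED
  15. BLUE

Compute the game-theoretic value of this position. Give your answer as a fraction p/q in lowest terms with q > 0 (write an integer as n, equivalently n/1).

step 1: add RED to get R; options L={  } R={ 0 } gives -1
step 2: add RED to get RR; options L={  } R={ -1,0 } gives -2
step 3: add BLUE to get RRB; options L={ -2 } R={ -1,0 } gives -3/2
step 4: add BLUE to get RRBB; options L={ -2,-3/2 } R={ -1,0 } gives -5/4
step 5: add BLUE to get RRBBB; options L={ -2,-3/2,-5/4 } R={ -1,0 } gives -9/8
step 6: add BLUE to get RRBBBB; options L={ -2,-3/2,-5/4,-9/8 } R={ -1,0 } gives -17/16
step 7: add BLUE to get RRBBBBB; options L={ -2,-3/2,-5/4,-9/8,-17/16 } R={ -1,0 } gives -33/32
step 8: add BLUE to get RRBBBBBB; options L={ -2,-3/2,-5/4,-9/8,-17/16,-33/32 } R={ -1,0 } gives -65/64
step 9: add BLUE to get RRBBBBBBB; options L={ -2,-3/2,-5/4,-9/8,-17/16,-33/32,-65/64 } R={ -1,0 } gives -129/128
step 10: add BLUE to get RRBBBBBBBB; options L={ -2,-3/2,-5/4,-9/8,-17/16,-33/32,-65/64,-129/128 } R={ -1,0 } gives -257/256
step 11: add BLUE to get RRBBBBBBBBB; options L={ -2,-3/2,-5/4,-9/8,-17/16,-33/32,-65/64,-129/128,-257/256 } R={ -1,0 } gives -513/512
step 12: add BLUE to get RRBBBBBBBBBB; options L={ -2,-3/2,-5/4,-9/8,-17/16,-33/32,-65/64,-129/128,-257/256,-513/512 } R={ -1,0 } gives -1025/1024
step 13: add RED to get RRBBBBBBBBBBR; options L={ -2,-3/2,-5/4,-9/8,-17/16,-33/32,-65/64,-129/128,-257/256,-513/512 } R={ -1025/1024,-1,0 } gives -2051/2048
step 14: add RED to get RRBBBBBBBBBBRR; options L={ -2,-3/2,-5/4,-9/8,-17/16,-33/32,-65/64,-129/128,-257/256,-513/512 } R={ -2051/2048,-1025/1024,-1,0 } gives -4103/4096
step 15: add BLUE to get RRBBBBBBBBBBRRB; options L={ -2,-3/2,-5/4,-9/8,-17/16,-33/32,-65/64,-129/128,-257/256,-513/512,-4103/4096 } R={ -2051/2048,-1025/1024,-1,0 } gives -8205/8192

-8205/8192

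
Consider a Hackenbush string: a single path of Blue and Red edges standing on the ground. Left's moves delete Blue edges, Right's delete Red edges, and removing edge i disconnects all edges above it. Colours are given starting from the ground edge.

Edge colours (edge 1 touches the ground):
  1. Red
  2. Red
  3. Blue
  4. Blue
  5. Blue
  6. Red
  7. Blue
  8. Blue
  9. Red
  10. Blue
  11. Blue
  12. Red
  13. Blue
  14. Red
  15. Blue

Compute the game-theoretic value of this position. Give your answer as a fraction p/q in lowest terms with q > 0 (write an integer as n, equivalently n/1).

-9365/8192

Build g(s[:k]) for k = 1..15, string s = Red Red Blue Blue Blue Red Blue Blue Red Blue Blue Red Blue Red Blue.
g(R) = { ∅ | 0 } = -1
g(RR) = { ∅ | -1,0 } = -2
g(RRB) = { -2 | -1,0 } = -3/2
g(RRBB) = { -2,-3/2 | -1,0 } = -5/4
g(RRBBB) = { -2,-3/2,-5/4 | -1,0 } = -9/8
g(RRBBBR) = { -2,-3/2,-5/4 | -9/8,-1,0 } = -19/16
g(RRBBBRB) = { -2,-3/2,-5/4,-19/16 | -9/8,-1,0 } = -37/32
g(RRBBBRBB) = { -2,-3/2,-5/4,-19/16,-37/32 | -9/8,-1,0 } = -73/64
g(RRBBBRBBR) = { -2,-3/2,-5/4,-19/16,-37/32 | -73/64,-9/8,-1,0 } = -147/128
g(RRBBBRBBRB) = { -2,-3/2,-5/4,-19/16,-37/32,-147/128 | -73/64,-9/8,-1,0 } = -293/256
g(RRBBBRBBRBB) = { -2,-3/2,-5/4,-19/16,-37/32,-147/128,-293/256 | -73/64,-9/8,-1,0 } = -585/512
g(RRBBBRBBRBBR) = { -2,-3/2,-5/4,-19/16,-37/32,-147/128,-293/256 | -585/512,-73/64,-9/8,-1,0 } = -1171/1024
g(RRBBBRBBRBBRB) = { -2,-3/2,-5/4,-19/16,-37/32,-147/128,-293/256,-1171/1024 | -585/512,-73/64,-9/8,-1,0 } = -2341/2048
g(RRBBBRBBRBBRBR) = { -2,-3/2,-5/4,-19/16,-37/32,-147/128,-293/256,-1171/1024 | -2341/2048,-585/512,-73/64,-9/8,-1,0 } = -4683/4096
g(RRBBBRBBRBBRBRB) = { -2,-3/2,-5/4,-19/16,-37/32,-147/128,-293/256,-1171/1024,-4683/4096 | -2341/2048,-585/512,-73/64,-9/8,-1,0 } = -9365/8192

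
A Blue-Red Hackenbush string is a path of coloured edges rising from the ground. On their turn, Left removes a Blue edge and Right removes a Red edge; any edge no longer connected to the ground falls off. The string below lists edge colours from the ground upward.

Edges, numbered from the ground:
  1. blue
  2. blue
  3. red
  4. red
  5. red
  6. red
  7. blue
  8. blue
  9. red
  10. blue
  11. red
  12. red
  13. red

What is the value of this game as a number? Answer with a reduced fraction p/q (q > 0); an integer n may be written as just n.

2257/2048

step 1: add blue to get b; options L={ 0 } R={ (no moves) } ⇒ 1
step 2: add blue to get bb; options L={ 0,1 } R={ (no moves) } ⇒ 2
step 3: add red to get bbr; options L={ 0,1 } R={ 2 } ⇒ 3/2
step 4: add red to get bbrr; options L={ 0,1 } R={ 3/2,2 } ⇒ 5/4
step 5: add red to get bbrrr; options L={ 0,1 } R={ 5/4,3/2,2 } ⇒ 9/8
step 6: add red to get bbrrrr; options L={ 0,1 } R={ 9/8,5/4,3/2,2 } ⇒ 17/16
step 7: add blue to get bbrrrrb; options L={ 0,1,17/16 } R={ 9/8,5/4,3/2,2 } ⇒ 35/32
step 8: add blue to get bbrrrrbb; options L={ 0,1,17/16,35/32 } R={ 9/8,5/4,3/2,2 } ⇒ 71/64
step 9: add red to get bbrrrrbbr; options L={ 0,1,17/16,35/32 } R={ 71/64,9/8,5/4,3/2,2 } ⇒ 141/128
step 10: add blue to get bbrrrrbbrb; options L={ 0,1,17/16,35/32,141/128 } R={ 71/64,9/8,5/4,3/2,2 } ⇒ 283/256
step 11: add red to get bbrrrrbbrbr; options L={ 0,1,17/16,35/32,141/128 } R={ 283/256,71/64,9/8,5/4,3/2,2 } ⇒ 565/512
step 12: add red to get bbrrrrbbrbrr; options L={ 0,1,17/16,35/32,141/128 } R={ 565/512,283/256,71/64,9/8,5/4,3/2,2 } ⇒ 1129/1024
step 13: add red to get bbrrrrbbrbrrr; options L={ 0,1,17/16,35/32,141/128 } R={ 1129/1024,565/512,283/256,71/64,9/8,5/4,3/2,2 } ⇒ 2257/2048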